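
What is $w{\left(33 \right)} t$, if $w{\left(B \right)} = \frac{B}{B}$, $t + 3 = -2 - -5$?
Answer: $0$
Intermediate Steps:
$t = 0$ ($t = -3 - -3 = -3 + \left(-2 + 5\right) = -3 + 3 = 0$)
$w{\left(B \right)} = 1$
$w{\left(33 \right)} t = 1 \cdot 0 = 0$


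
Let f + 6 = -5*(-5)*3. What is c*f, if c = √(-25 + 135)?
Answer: 69*√110 ≈ 723.68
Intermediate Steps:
c = √110 ≈ 10.488
f = 69 (f = -6 - 5*(-5)*3 = -6 + 25*3 = -6 + 75 = 69)
c*f = √110*69 = 69*√110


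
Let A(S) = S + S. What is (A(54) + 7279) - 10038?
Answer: -2651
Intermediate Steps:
A(S) = 2*S
(A(54) + 7279) - 10038 = (2*54 + 7279) - 10038 = (108 + 7279) - 10038 = 7387 - 10038 = -2651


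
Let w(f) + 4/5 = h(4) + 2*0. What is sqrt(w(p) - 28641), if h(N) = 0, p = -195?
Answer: I*sqrt(716045)/5 ≈ 169.24*I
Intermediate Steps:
w(f) = -4/5 (w(f) = -4/5 + (0 + 2*0) = -4/5 + (0 + 0) = -4/5 + 0 = -4/5)
sqrt(w(p) - 28641) = sqrt(-4/5 - 28641) = sqrt(-143209/5) = I*sqrt(716045)/5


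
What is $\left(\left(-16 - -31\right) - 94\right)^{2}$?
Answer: $6241$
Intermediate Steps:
$\left(\left(-16 - -31\right) - 94\right)^{2} = \left(\left(-16 + 31\right) - 94\right)^{2} = \left(15 - 94\right)^{2} = \left(-79\right)^{2} = 6241$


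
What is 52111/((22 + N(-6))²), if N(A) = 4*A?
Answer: 52111/4 ≈ 13028.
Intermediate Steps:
52111/((22 + N(-6))²) = 52111/((22 + 4*(-6))²) = 52111/((22 - 24)²) = 52111/((-2)²) = 52111/4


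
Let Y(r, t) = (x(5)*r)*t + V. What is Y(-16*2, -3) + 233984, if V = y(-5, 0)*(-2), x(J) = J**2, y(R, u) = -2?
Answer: 236388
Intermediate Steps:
V = 4 (V = -2*(-2) = 4)
Y(r, t) = 4 + 25*r*t (Y(r, t) = (5**2*r)*t + 4 = (25*r)*t + 4 = 25*r*t + 4 = 4 + 25*r*t)
Y(-16*2, -3) + 233984 = (4 + 25*(-16*2)*(-3)) + 233984 = (4 + 25*(-32)*(-3)) + 233984 = (4 + 2400) + 233984 = 2404 + 233984 = 236388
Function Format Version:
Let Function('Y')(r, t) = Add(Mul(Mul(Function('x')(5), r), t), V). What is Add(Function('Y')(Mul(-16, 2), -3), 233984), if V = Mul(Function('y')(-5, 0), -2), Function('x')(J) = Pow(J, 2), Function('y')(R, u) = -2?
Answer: 236388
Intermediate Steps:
V = 4 (V = Mul(-2, -2) = 4)
Function('Y')(r, t) = Add(4, Mul(25, r, t)) (Function('Y')(r, t) = Add(Mul(Mul(Pow(5, 2), r), t), 4) = Add(Mul(Mul(25, r), t), 4) = Add(Mul(25, r, t), 4) = Add(4, Mul(25, r, t)))
Add(Function('Y')(Mul(-16, 2), -3), 233984) = Add(Add(4, Mul(25, Mul(-16, 2), -3)), 233984) = Add(Add(4, Mul(25, -32, -3)), 233984) = Add(Add(4, 2400), 233984) = Add(2404, 233984) = 236388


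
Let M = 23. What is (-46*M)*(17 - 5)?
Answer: -12696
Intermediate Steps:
(-46*M)*(17 - 5) = (-46*23)*(17 - 5) = -1058*12 = -12696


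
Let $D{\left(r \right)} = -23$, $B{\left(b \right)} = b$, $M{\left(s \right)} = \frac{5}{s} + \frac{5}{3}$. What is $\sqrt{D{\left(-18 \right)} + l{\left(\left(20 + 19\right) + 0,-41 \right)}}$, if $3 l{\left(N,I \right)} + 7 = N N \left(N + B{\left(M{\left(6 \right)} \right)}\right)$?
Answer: $\frac{\sqrt{756546}}{6} \approx 144.97$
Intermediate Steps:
$M{\left(s \right)} = \frac{5}{3} + \frac{5}{s}$ ($M{\left(s \right)} = \frac{5}{s} + 5 \cdot \frac{1}{3} = \frac{5}{s} + \frac{5}{3} = \frac{5}{3} + \frac{5}{s}$)
$l{\left(N,I \right)} = - \frac{7}{3} + \frac{N^{2} \left(\frac{5}{2} + N\right)}{3}$ ($l{\left(N,I \right)} = - \frac{7}{3} + \frac{N N \left(N + \left(\frac{5}{3} + \frac{5}{6}\right)\right)}{3} = - \frac{7}{3} + \frac{N^{2} \left(N + \left(\frac{5}{3} + 5 \cdot \frac{1}{6}\right)\right)}{3} = - \frac{7}{3} + \frac{N^{2} \left(N + \left(\frac{5}{3} + \frac{5}{6}\right)\right)}{3} = - \frac{7}{3} + \frac{N^{2} \left(N + \frac{5}{2}\right)}{3} = - \frac{7}{3} + \frac{N^{2} \left(\frac{5}{2} + N\right)}{3}$)
$\sqrt{D{\left(-18 \right)} + l{\left(\left(20 + 19\right) + 0,-41 \right)}} = \sqrt{-23 + \left(- \frac{7}{3} + \frac{\left(\left(20 + 19\right) + 0\right)^{3}}{3} + \frac{5 \left(\left(20 + 19\right) + 0\right)^{2}}{6}\right)} = \sqrt{-23 + \left(- \frac{7}{3} + \frac{\left(39 + 0\right)^{3}}{3} + \frac{5 \left(39 + 0\right)^{2}}{6}\right)} = \sqrt{-23 + \left(- \frac{7}{3} + \frac{39^{3}}{3} + \frac{5 \cdot 39^{2}}{6}\right)} = \sqrt{-23 + \left(- \frac{7}{3} + \frac{1}{3} \cdot 59319 + \frac{5}{6} \cdot 1521\right)} = \sqrt{-23 + \left(- \frac{7}{3} + 19773 + \frac{2535}{2}\right)} = \sqrt{-23 + \frac{126229}{6}} = \sqrt{\frac{126091}{6}} = \frac{\sqrt{756546}}{6}$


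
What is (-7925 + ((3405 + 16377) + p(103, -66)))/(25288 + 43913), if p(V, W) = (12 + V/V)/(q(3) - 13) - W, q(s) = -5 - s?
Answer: 250370/1453221 ≈ 0.17229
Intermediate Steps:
p(V, W) = -13/21 - W (p(V, W) = (12 + V/V)/((-5 - 1*3) - 13) - W = (12 + 1)/((-5 - 3) - 13) - W = 13/(-8 - 13) - W = 13/(-21) - W = 13*(-1/21) - W = -13/21 - W)
(-7925 + ((3405 + 16377) + p(103, -66)))/(25288 + 43913) = (-7925 + ((3405 + 16377) + (-13/21 - 1*(-66))))/(25288 + 43913) = (-7925 + (19782 + (-13/21 + 66)))/69201 = (-7925 + (19782 + 1373/21))*(1/69201) = (-7925 + 416795/21)*(1/69201) = (250370/21)*(1/69201) = 250370/1453221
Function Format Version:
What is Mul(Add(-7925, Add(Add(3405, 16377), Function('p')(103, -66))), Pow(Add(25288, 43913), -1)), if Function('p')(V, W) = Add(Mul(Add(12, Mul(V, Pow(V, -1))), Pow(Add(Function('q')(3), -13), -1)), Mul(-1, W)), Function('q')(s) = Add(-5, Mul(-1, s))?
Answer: Rational(250370, 1453221) ≈ 0.17229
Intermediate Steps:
Function('p')(V, W) = Add(Rational(-13, 21), Mul(-1, W)) (Function('p')(V, W) = Add(Mul(Add(12, Mul(V, Pow(V, -1))), Pow(Add(Add(-5, Mul(-1, 3)), -13), -1)), Mul(-1, W)) = Add(Mul(Add(12, 1), Pow(Add(Add(-5, -3), -13), -1)), Mul(-1, W)) = Add(Mul(13, Pow(Add(-8, -13), -1)), Mul(-1, W)) = Add(Mul(13, Pow(-21, -1)), Mul(-1, W)) = Add(Mul(13, Rational(-1, 21)), Mul(-1, W)) = Add(Rational(-13, 21), Mul(-1, W)))
Mul(Add(-7925, Add(Add(3405, 16377), Function('p')(103, -66))), Pow(Add(25288, 43913), -1)) = Mul(Add(-7925, Add(Add(3405, 16377), Add(Rational(-13, 21), Mul(-1, -66)))), Pow(Add(25288, 43913), -1)) = Mul(Add(-7925, Add(19782, Add(Rational(-13, 21), 66))), Pow(69201, -1)) = Mul(Add(-7925, Add(19782, Rational(1373, 21))), Rational(1, 69201)) = Mul(Add(-7925, Rational(416795, 21)), Rational(1, 69201)) = Mul(Rational(250370, 21), Rational(1, 69201)) = Rational(250370, 1453221)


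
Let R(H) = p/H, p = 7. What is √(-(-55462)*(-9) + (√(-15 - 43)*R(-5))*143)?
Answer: √(-12478950 - 5005*I*√58)/5 ≈ 1.079 - 706.51*I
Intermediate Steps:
R(H) = 7/H
√(-(-55462)*(-9) + (√(-15 - 43)*R(-5))*143) = √(-(-55462)*(-9) + (√(-15 - 43)*(7/(-5)))*143) = √(-2521*198 + (√(-58)*(7*(-⅕)))*143) = √(-499158 + ((I*√58)*(-7/5))*143) = √(-499158 - 7*I*√58/5*143) = √(-499158 - 1001*I*√58/5)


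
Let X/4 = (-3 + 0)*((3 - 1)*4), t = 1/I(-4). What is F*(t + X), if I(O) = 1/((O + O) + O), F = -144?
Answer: 15552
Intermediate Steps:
I(O) = 1/(3*O) (I(O) = 1/(2*O + O) = 1/(3*O))
t = -12 (t = 1/((1/3)/(-4)) = 1/((1/3)*(-1/4)) = 1/(-1/12) = -12)
X = -96 (X = 4*((-3 + 0)*((3 - 1)*4)) = 4*(-6*4) = 4*(-3*8) = 4*(-24) = -96)
F*(t + X) = -144*(-12 - 96) = -144*(-108) = 15552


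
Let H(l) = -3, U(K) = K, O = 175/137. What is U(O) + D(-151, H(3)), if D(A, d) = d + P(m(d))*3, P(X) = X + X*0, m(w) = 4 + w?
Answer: 175/137 ≈ 1.2774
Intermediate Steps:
O = 175/137 (O = 175*(1/137) = 175/137 ≈ 1.2774)
P(X) = X (P(X) = X + 0 = X)
D(A, d) = 12 + 4*d (D(A, d) = d + (4 + d)*3 = d + (12 + 3*d) = 12 + 4*d)
U(O) + D(-151, H(3)) = 175/137 + (12 + 4*(-3)) = 175/137 + (12 - 12) = 175/137 + 0 = 175/137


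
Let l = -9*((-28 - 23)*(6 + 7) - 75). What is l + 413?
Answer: 7055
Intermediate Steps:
l = 6642 (l = -9*(-51*13 - 75) = -9*(-663 - 75) = -9*(-738) = 6642)
l + 413 = 6642 + 413 = 7055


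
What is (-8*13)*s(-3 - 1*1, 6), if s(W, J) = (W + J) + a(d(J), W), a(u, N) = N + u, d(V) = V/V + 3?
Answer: -208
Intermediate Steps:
d(V) = 4 (d(V) = 1 + 3 = 4)
s(W, J) = 4 + J + 2*W (s(W, J) = (W + J) + (W + 4) = (J + W) + (4 + W) = 4 + J + 2*W)
(-8*13)*s(-3 - 1*1, 6) = (-8*13)*(4 + 6 + 2*(-3 - 1*1)) = -104*(4 + 6 + 2*(-3 - 1)) = -104*(4 + 6 + 2*(-4)) = -104*(4 + 6 - 8) = -104*2 = -208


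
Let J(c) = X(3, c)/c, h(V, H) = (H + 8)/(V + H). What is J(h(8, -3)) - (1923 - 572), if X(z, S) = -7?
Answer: -1358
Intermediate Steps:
h(V, H) = (8 + H)/(H + V)
J(c) = -7/c
J(h(8, -3)) - (1923 - 572) = -7*(-3 + 8)/(8 - 3) - (1923 - 572) = -7/1 - 1*1351 = -7/1 - 1351 = -7*1 - 1351 = -7 - 1351 = -1358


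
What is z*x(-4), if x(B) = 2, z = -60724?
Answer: -121448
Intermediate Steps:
z*x(-4) = -60724*2 = -121448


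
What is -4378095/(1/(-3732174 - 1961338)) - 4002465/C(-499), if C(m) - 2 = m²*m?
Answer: 3097184315464694203545/124251497 ≈ 2.4927e+13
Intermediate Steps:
C(m) = 2 + m³ (C(m) = 2 + m²*m = 2 + m³)
-4378095/(1/(-3732174 - 1961338)) - 4002465/C(-499) = -4378095/(1/(-3732174 - 1961338)) - 4002465/(2 + (-499)³) = -4378095/(1/(-5693512)) - 4002465/(2 - 124251499) = -4378095/(-1/5693512) - 4002465/(-124251497) = -4378095*(-5693512) - 4002465*(-1/124251497) = 24926736419640 + 4002465/124251497 = 3097184315464694203545/124251497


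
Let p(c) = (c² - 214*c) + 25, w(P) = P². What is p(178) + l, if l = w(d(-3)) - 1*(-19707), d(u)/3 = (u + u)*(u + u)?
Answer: 24988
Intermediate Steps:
d(u) = 12*u² (d(u) = 3*((u + u)*(u + u)) = 3*((2*u)*(2*u)) = 3*(4*u²) = 12*u²)
p(c) = 25 + c² - 214*c
l = 31371 (l = (12*(-3)²)² - 1*(-19707) = (12*9)² + 19707 = 108² + 19707 = 11664 + 19707 = 31371)
p(178) + l = (25 + 178² - 214*178) + 31371 = (25 + 31684 - 38092) + 31371 = -6383 + 31371 = 24988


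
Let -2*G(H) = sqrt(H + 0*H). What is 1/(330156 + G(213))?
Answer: 440208/145337312377 + 2*sqrt(213)/436011937131 ≈ 3.0289e-6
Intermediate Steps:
G(H) = -sqrt(H)/2 (G(H) = -sqrt(H + 0*H)/2 = -sqrt(H + 0)/2 = -sqrt(H)/2)
1/(330156 + G(213)) = 1/(330156 - sqrt(213)/2)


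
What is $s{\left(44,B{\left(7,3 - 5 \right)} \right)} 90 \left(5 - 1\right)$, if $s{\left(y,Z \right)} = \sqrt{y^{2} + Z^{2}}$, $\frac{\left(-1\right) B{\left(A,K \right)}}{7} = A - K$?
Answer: $360 \sqrt{5905} \approx 27664.0$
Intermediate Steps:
$B{\left(A,K \right)} = - 7 A + 7 K$ ($B{\left(A,K \right)} = - 7 \left(A - K\right) = - 7 A + 7 K$)
$s{\left(y,Z \right)} = \sqrt{Z^{2} + y^{2}}$
$s{\left(44,B{\left(7,3 - 5 \right)} \right)} 90 \left(5 - 1\right) = \sqrt{\left(\left(-7\right) 7 + 7 \left(3 - 5\right)\right)^{2} + 44^{2}} \cdot 90 \left(5 - 1\right) = \sqrt{\left(-49 + 7 \left(3 - 5\right)\right)^{2} + 1936} \cdot 90 \left(5 - 1\right) = \sqrt{\left(-49 + 7 \left(-2\right)\right)^{2} + 1936} \cdot 90 \cdot 4 = \sqrt{\left(-49 - 14\right)^{2} + 1936} \cdot 360 = \sqrt{\left(-63\right)^{2} + 1936} \cdot 360 = \sqrt{3969 + 1936} \cdot 360 = \sqrt{5905} \cdot 360 = 360 \sqrt{5905}$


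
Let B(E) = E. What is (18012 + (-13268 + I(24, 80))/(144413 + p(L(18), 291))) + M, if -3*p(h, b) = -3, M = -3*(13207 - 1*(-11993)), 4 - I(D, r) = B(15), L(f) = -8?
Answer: -8316526711/144414 ≈ -57588.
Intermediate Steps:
I(D, r) = -11 (I(D, r) = 4 - 1*15 = 4 - 15 = -11)
M = -75600 (M = -3*(13207 + 11993) = -3*25200 = -75600)
p(h, b) = 1 (p(h, b) = -⅓*(-3) = 1)
(18012 + (-13268 + I(24, 80))/(144413 + p(L(18), 291))) + M = (18012 + (-13268 - 11)/(144413 + 1)) - 75600 = (18012 - 13279/144414) - 75600 = 2601171689/144414 - 75600 = -8316526711/144414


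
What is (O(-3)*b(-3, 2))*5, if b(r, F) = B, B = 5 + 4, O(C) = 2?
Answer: 90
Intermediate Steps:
B = 9
b(r, F) = 9
(O(-3)*b(-3, 2))*5 = (2*9)*5 = 18*5 = 90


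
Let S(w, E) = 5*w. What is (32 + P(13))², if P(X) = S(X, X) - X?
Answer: 7056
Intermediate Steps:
P(X) = 4*X (P(X) = 5*X - X = 4*X)
(32 + P(13))² = (32 + 4*13)² = (32 + 52)² = 84² = 7056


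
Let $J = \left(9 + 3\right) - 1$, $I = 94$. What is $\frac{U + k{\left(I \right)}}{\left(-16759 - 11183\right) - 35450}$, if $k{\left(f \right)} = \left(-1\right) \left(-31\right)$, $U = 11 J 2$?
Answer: $- \frac{39}{9056} \approx -0.0043065$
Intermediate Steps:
$J = 11$ ($J = 12 - 1 = 11$)
$U = 242$ ($U = 11 \cdot 11 \cdot 2 = 121 \cdot 2 = 242$)
$k{\left(f \right)} = 31$
$\frac{U + k{\left(I \right)}}{\left(-16759 - 11183\right) - 35450} = \frac{242 + 31}{\left(-16759 - 11183\right) - 35450} = \frac{273}{-27942 - 35450} = \frac{273}{-63392} = 273 \left(- \frac{1}{63392}\right) = - \frac{39}{9056}$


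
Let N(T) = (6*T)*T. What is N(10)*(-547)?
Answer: -328200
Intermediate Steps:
N(T) = 6*T²
N(10)*(-547) = (6*10²)*(-547) = (6*100)*(-547) = 600*(-547) = -328200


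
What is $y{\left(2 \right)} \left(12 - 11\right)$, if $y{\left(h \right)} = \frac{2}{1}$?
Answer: $2$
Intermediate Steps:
$y{\left(h \right)} = 2$ ($y{\left(h \right)} = 2 \cdot 1 = 2$)
$y{\left(2 \right)} \left(12 - 11\right) = 2 \left(12 - 11\right) = 2 \cdot 1 = 2$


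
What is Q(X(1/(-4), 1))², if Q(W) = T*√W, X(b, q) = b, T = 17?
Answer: -289/4 ≈ -72.250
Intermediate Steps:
Q(W) = 17*√W
Q(X(1/(-4), 1))² = (17*√(1/(-4)))² = (17*√(-¼))² = (17*(I/2))² = (17*I/2)² = -289/4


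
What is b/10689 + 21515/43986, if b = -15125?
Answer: -145104805/156722118 ≈ -0.92587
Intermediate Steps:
b/10689 + 21515/43986 = -15125/10689 + 21515/43986 = -145104805/156722118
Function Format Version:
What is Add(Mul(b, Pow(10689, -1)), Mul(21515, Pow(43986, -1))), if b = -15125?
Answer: Rational(-145104805, 156722118) ≈ -0.92587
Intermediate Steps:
Add(Mul(b, Pow(10689, -1)), Mul(21515, Pow(43986, -1))) = Add(Mul(-15125, Pow(10689, -1)), Mul(21515, Pow(43986, -1))) = Add(Mul(-15125, Rational(1, 10689)), Mul(21515, Rational(1, 43986))) = Add(Rational(-15125, 10689), Rational(21515, 43986)) = Rational(-145104805, 156722118)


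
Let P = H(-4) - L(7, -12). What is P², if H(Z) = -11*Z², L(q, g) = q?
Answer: 33489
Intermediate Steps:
P = -183 (P = -11*(-4)² - 1*7 = -11*16 - 7 = -176 - 7 = -183)
P² = (-183)² = 33489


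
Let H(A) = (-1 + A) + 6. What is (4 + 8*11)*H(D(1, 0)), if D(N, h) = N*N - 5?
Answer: 92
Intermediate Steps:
D(N, h) = -5 + N² (D(N, h) = N² - 5 = -5 + N²)
H(A) = 5 + A
(4 + 8*11)*H(D(1, 0)) = (4 + 8*11)*(5 + (-5 + 1²)) = (4 + 88)*(5 + (-5 + 1)) = 92*(5 - 4) = 92*1 = 92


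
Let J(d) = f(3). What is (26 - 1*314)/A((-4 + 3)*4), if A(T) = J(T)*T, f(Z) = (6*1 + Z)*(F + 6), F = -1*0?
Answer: 4/3 ≈ 1.3333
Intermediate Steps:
F = 0
f(Z) = 36 + 6*Z (f(Z) = (6*1 + Z)*(0 + 6) = (6 + Z)*6 = 36 + 6*Z)
J(d) = 54 (J(d) = 36 + 6*3 = 36 + 18 = 54)
A(T) = 54*T
(26 - 1*314)/A((-4 + 3)*4) = (26 - 1*314)/((54*((-4 + 3)*4))) = (26 - 314)/((54*(-1*4))) = -288/(54*(-4)) = -288/(-216) = -288*(-1/216) = 4/3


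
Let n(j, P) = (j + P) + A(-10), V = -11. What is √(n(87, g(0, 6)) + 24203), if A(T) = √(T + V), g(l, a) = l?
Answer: √(24290 + I*√21) ≈ 155.85 + 0.015*I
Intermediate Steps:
A(T) = √(-11 + T) (A(T) = √(T - 11) = √(-11 + T))
n(j, P) = P + j + I*√21 (n(j, P) = (j + P) + √(-11 - 10) = (P + j) + √(-21) = (P + j) + I*√21 = P + j + I*√21)
√(n(87, g(0, 6)) + 24203) = √((0 + 87 + I*√21) + 24203) = √((87 + I*√21) + 24203) = √(24290 + I*√21)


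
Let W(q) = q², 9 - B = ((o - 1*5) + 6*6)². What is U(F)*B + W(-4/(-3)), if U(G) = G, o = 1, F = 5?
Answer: -45659/9 ≈ -5073.2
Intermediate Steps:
B = -1015 (B = 9 - ((1 - 1*5) + 6*6)² = 9 - ((1 - 5) + 36)² = 9 - (-4 + 36)² = 9 - 1*32² = 9 - 1*1024 = 9 - 1024 = -1015)
U(F)*B + W(-4/(-3)) = 5*(-1015) + (-4/(-3))² = -5075 + (-4*(-⅓))² = -5075 + (4/3)² = -5075 + 16/9 = -45659/9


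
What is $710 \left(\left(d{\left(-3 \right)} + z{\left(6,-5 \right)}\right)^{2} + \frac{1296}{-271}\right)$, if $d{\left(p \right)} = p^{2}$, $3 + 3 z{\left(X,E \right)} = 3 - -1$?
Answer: $\frac{142568000}{2439} \approx 58453.0$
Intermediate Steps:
$z{\left(X,E \right)} = \frac{1}{3}$ ($z{\left(X,E \right)} = -1 + \frac{3 - -1}{3} = -1 + \frac{3 + 1}{3} = -1 + \frac{1}{3} \cdot 4 = -1 + \frac{4}{3} = \frac{1}{3}$)
$710 \left(\left(d{\left(-3 \right)} + z{\left(6,-5 \right)}\right)^{2} + \frac{1296}{-271}\right) = 710 \left(\left(\left(-3\right)^{2} + \frac{1}{3}\right)^{2} + \frac{1296}{-271}\right) = 710 \left(\left(9 + \frac{1}{3}\right)^{2} + 1296 \left(- \frac{1}{271}\right)\right) = 710 \left(\left(\frac{28}{3}\right)^{2} - \frac{1296}{271}\right) = 710 \left(\frac{784}{9} - \frac{1296}{271}\right) = 710 \cdot \frac{200800}{2439} = \frac{142568000}{2439}$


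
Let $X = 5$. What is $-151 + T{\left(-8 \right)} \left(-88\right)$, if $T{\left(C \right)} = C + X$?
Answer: $113$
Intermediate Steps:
$T{\left(C \right)} = 5 + C$ ($T{\left(C \right)} = C + 5 = 5 + C$)
$-151 + T{\left(-8 \right)} \left(-88\right) = -151 + \left(5 - 8\right) \left(-88\right) = -151 - -264 = -151 + 264 = 113$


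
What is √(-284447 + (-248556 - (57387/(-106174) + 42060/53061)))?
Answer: 5*I*√75185581059570981668002/1877899538 ≈ 730.07*I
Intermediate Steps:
√(-284447 + (-248556 - (57387/(-106174) + 42060/53061))) = √(-284447 + (-248556 - (57387*(-1/106174) + 42060*(1/53061)))) = √(-284447 + (-248556 - (-57387/106174 + 14020/17687))) = √(-284447 + (-248556 - 1*473555611/1877899538)) = √(-284447 + (-248556 - 473555611/1877899538)) = √(-284447 - 466763671122739/1877899538) = √(-1000926561008225/1877899538) = 5*I*√75185581059570981668002/1877899538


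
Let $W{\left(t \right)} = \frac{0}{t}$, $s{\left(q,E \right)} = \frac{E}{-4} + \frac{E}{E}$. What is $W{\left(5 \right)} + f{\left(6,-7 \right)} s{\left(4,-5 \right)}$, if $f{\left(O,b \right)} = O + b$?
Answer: $- \frac{9}{4} \approx -2.25$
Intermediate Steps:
$s{\left(q,E \right)} = 1 - \frac{E}{4}$ ($s{\left(q,E \right)} = E \left(- \frac{1}{4}\right) + 1 = - \frac{E}{4} + 1 = 1 - \frac{E}{4}$)
$W{\left(t \right)} = 0$
$W{\left(5 \right)} + f{\left(6,-7 \right)} s{\left(4,-5 \right)} = 0 + \left(6 - 7\right) \left(1 - - \frac{5}{4}\right) = 0 - \left(1 + \frac{5}{4}\right) = 0 - \frac{9}{4} = - \frac{9}{4}$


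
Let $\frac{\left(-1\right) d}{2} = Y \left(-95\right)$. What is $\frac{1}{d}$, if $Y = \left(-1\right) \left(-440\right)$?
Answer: $\frac{1}{83600} \approx 1.1962 \cdot 10^{-5}$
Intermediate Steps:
$Y = 440$
$d = 83600$ ($d = - 2 \cdot 440 \left(-95\right) = \left(-2\right) \left(-41800\right) = 83600$)
$\frac{1}{d} = \frac{1}{83600}$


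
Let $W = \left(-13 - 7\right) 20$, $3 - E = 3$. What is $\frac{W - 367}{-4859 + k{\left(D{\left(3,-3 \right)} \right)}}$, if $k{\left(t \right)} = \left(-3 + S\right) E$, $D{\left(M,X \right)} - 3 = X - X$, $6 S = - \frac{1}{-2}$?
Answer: $\frac{767}{4859} \approx 0.15785$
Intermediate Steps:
$E = 0$ ($E = 3 - 3 = 0$)
$S = \frac{1}{12}$ ($S = \frac{\left(-1\right) \frac{1}{-2}}{6} = \frac{\left(-1\right) \left(- \frac{1}{2}\right)}{6} = \frac{1}{6} \cdot \frac{1}{2} = \frac{1}{12} \approx 0.083333$)
$D{\left(M,X \right)} = 3$ ($D{\left(M,X \right)} = 3 + \left(X - X\right) = 3 + 0 = 3$)
$k{\left(t \right)} = 0$ ($k{\left(t \right)} = \left(-3 + \frac{1}{12}\right) 0 = \left(- \frac{35}{12}\right) 0 = 0$)
$W = -400$ ($W = \left(-20\right) 20 = -400$)
$\frac{W - 367}{-4859 + k{\left(D{\left(3,-3 \right)} \right)}} = \frac{-400 - 367}{-4859 + 0} = - \frac{767}{-4859} = \left(-767\right) \left(- \frac{1}{4859}\right) = \frac{767}{4859}$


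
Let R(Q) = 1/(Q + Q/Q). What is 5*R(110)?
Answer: 5/111 ≈ 0.045045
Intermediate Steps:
R(Q) = 1/(1 + Q) (R(Q) = 1/(Q + 1) = 1/(1 + Q))
5*R(110) = 5/(1 + 110) = 5/111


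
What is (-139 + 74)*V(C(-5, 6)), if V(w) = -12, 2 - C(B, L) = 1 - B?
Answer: 780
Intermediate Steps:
C(B, L) = 1 + B (C(B, L) = 2 - (1 - B) = 2 + (-1 + B) = 1 + B)
(-139 + 74)*V(C(-5, 6)) = (-139 + 74)*(-12) = -65*(-12) = 780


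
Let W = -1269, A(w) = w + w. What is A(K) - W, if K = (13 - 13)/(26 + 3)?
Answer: 1269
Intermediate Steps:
K = 0 (K = 0/29 = 0*(1/29) = 0)
A(w) = 2*w
A(K) - W = 2*0 - 1*(-1269) = 0 + 1269 = 1269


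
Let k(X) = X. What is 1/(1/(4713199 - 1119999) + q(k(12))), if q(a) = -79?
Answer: -3593200/283862799 ≈ -0.012658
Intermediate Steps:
1/(1/(4713199 - 1119999) + q(k(12))) = 1/(1/(4713199 - 1119999) - 79) = 1/(1/3593200 - 79) = 1/(-283862799/3593200) = -3593200/283862799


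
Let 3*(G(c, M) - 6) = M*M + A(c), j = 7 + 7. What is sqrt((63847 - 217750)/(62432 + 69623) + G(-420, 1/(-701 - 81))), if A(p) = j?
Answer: sqrt(42199807022615)/2107490 ≈ 3.0824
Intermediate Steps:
j = 14
A(p) = 14
G(c, M) = 32/3 + M**2/3 (G(c, M) = 6 + (M*M + 14)/3 = 6 + (M**2 + 14)/3 = 6 + (14 + M**2)/3 = 6 + (14/3 + M**2/3) = 32/3 + M**2/3)
sqrt((63847 - 217750)/(62432 + 69623) + G(-420, 1/(-701 - 81))) = sqrt((63847 - 217750)/(62432 + 69623) + (32/3 + (1/(-701 - 81))**2/3)) = sqrt(-153903/132055 + (32/3 + (1/(-782))**2/3)) = sqrt(-153903*1/132055 + (32/3 + (-1/782)**2/3)) = sqrt(-153903/132055 + (32/3 + (1/3)*(1/611524))) = sqrt(-153903/132055 + (32/3 + 1/1834572)) = sqrt(-153903/132055 + 6522923/611524) = sqrt(767269218593/80754801820) = sqrt(42199807022615)/2107490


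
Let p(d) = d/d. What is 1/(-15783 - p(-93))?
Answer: -1/15784 ≈ -6.3355e-5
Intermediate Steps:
p(d) = 1
1/(-15783 - p(-93)) = 1/(-15783 - 1*1) = 1/(-15783 - 1) = 1/(-15784) = -1/15784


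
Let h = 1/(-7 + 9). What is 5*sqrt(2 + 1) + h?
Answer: 1/2 + 5*sqrt(3) ≈ 9.1602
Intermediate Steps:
h = 1/2 ≈ 0.50000
5*sqrt(2 + 1) + h = 5*sqrt(2 + 1) + 1/2 = 5*sqrt(3) + 1/2 = 1/2 + 5*sqrt(3)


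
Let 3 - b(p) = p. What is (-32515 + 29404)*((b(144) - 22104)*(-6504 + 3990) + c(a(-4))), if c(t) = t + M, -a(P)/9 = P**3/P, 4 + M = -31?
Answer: -173978789361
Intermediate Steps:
b(p) = 3 - p
M = -35 (M = -4 - 31 = -35)
a(P) = -9*P**2 (a(P) = -9*P**3/P = -9*P**2)
c(t) = -35 + t (c(t) = t - 35 = -35 + t)
(-32515 + 29404)*((b(144) - 22104)*(-6504 + 3990) + c(a(-4))) = (-32515 + 29404)*(((3 - 1*144) - 22104)*(-6504 + 3990) + (-35 - 9*(-4)**2)) = -3111*(((3 - 144) - 22104)*(-2514) + (-35 - 9*16)) = -3111*((-141 - 22104)*(-2514) + (-35 - 144)) = -3111*(-22245*(-2514) - 179) = -3111*(55923930 - 179) = -3111*55923751 = -173978789361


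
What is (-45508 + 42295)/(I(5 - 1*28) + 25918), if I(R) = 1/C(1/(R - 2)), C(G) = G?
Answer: -17/137 ≈ -0.12409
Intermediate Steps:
I(R) = -2 + R (I(R) = 1/(1/(R - 2)) = 1/(1/(-2 + R)) = -2 + R)
(-45508 + 42295)/(I(5 - 1*28) + 25918) = (-45508 + 42295)/((-2 + (5 - 1*28)) + 25918) = -3213/((-2 + (5 - 28)) + 25918) = -3213/((-2 - 23) + 25918) = -3213/(-25 + 25918) = -3213/25893 = -3213*1/25893 = -17/137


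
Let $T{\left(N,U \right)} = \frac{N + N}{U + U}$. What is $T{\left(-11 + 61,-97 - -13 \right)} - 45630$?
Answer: $- \frac{1916485}{42} \approx -45631.0$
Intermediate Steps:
$T{\left(N,U \right)} = \frac{N}{U}$ ($T{\left(N,U \right)} = \frac{2 N}{2 U} = 2 N \frac{1}{2 U} = \frac{N}{U}$)
$T{\left(-11 + 61,-97 - -13 \right)} - 45630 = \frac{-11 + 61}{-97 - -13} - 45630 = \frac{50}{-97 + 13} - 45630 = \frac{50}{-84} - 45630 = 50 \left(- \frac{1}{84}\right) - 45630 = - \frac{25}{42} - 45630 = - \frac{1916485}{42}$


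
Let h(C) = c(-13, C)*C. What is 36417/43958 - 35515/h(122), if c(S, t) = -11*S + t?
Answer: -19190338/71058107 ≈ -0.27007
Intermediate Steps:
c(S, t) = t - 11*S
h(C) = C*(143 + C) (h(C) = (C - 11*(-13))*C = (C + 143)*C = (143 + C)*C = C*(143 + C))
36417/43958 - 35515/h(122) = 36417/43958 - 35515*1/(122*(143 + 122)) = 36417*(1/43958) - 35515/(122*265) = 36417/43958 - 35515/32330 = 36417/43958 - 35515*1/32330 = 36417/43958 - 7103/6466 = -19190338/71058107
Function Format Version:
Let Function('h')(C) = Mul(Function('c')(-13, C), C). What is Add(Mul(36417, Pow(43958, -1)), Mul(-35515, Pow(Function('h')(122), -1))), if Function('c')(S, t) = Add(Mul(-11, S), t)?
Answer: Rational(-19190338, 71058107) ≈ -0.27007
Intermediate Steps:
Function('c')(S, t) = Add(t, Mul(-11, S))
Function('h')(C) = Mul(C, Add(143, C)) (Function('h')(C) = Mul(Add(C, Mul(-11, -13)), C) = Mul(Add(C, 143), C) = Mul(Add(143, C), C) = Mul(C, Add(143, C)))
Add(Mul(36417, Pow(43958, -1)), Mul(-35515, Pow(Function('h')(122), -1))) = Add(Mul(36417, Pow(43958, -1)), Mul(-35515, Pow(Mul(122, Add(143, 122)), -1))) = Add(Mul(36417, Rational(1, 43958)), Mul(-35515, Pow(Mul(122, 265), -1))) = Add(Rational(36417, 43958), Mul(-35515, Pow(32330, -1))) = Add(Rational(36417, 43958), Mul(-35515, Rational(1, 32330))) = Add(Rational(36417, 43958), Rational(-7103, 6466)) = Rational(-19190338, 71058107)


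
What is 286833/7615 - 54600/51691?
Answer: 14410905603/393626965 ≈ 36.611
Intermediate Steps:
286833/7615 - 54600/51691 = 14410905603/393626965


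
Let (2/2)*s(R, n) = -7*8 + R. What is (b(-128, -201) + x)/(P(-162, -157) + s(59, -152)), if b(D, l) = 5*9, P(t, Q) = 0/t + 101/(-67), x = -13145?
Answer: -8777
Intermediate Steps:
P(t, Q) = -101/67 (P(t, Q) = 0 + 101*(-1/67) = 0 - 101/67 = -101/67)
b(D, l) = 45
s(R, n) = -56 + R (s(R, n) = -7*8 + R = -56 + R)
(b(-128, -201) + x)/(P(-162, -157) + s(59, -152)) = (45 - 13145)/(-101/67 + (-56 + 59)) = -13100/(-101/67 + 3) = -13100/100/67 = -13100*67/100 = -8777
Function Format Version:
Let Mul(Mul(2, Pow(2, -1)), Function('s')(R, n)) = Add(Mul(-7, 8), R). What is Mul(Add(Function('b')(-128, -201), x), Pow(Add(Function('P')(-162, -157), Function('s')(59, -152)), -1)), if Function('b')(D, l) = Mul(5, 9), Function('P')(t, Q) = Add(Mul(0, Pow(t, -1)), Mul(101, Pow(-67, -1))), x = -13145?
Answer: -8777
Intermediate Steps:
Function('P')(t, Q) = Rational(-101, 67) (Function('P')(t, Q) = Add(0, Mul(101, Rational(-1, 67))) = Add(0, Rational(-101, 67)) = Rational(-101, 67))
Function('b')(D, l) = 45
Function('s')(R, n) = Add(-56, R) (Function('s')(R, n) = Add(Mul(-7, 8), R) = Add(-56, R))
Mul(Add(Function('b')(-128, -201), x), Pow(Add(Function('P')(-162, -157), Function('s')(59, -152)), -1)) = Mul(Add(45, -13145), Pow(Add(Rational(-101, 67), Add(-56, 59)), -1)) = Mul(-13100, Pow(Add(Rational(-101, 67), 3), -1)) = Mul(-13100, Pow(Rational(100, 67), -1)) = Mul(-13100, Rational(67, 100)) = -8777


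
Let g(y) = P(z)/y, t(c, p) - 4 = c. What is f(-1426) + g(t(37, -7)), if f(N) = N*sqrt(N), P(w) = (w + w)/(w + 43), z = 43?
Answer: 1/41 - 1426*I*sqrt(1426) ≈ 0.02439 - 53849.0*I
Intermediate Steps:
t(c, p) = 4 + c
P(w) = 2*w/(43 + w) (P(w) = (2*w)/(43 + w) = 2*w/(43 + w))
g(y) = 1/y (g(y) = (2*43/(43 + 43))/y = (2*43/86)/y = (2*43*(1/86))/y = 1/y)
f(N) = N**(3/2)
f(-1426) + g(t(37, -7)) = (-1426)**(3/2) + 1/(4 + 37) = -1426*I*sqrt(1426) + 1/41 = 1/41 - 1426*I*sqrt(1426)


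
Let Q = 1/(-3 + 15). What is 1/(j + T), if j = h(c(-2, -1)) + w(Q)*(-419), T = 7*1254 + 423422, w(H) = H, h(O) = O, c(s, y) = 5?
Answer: 12/5186041 ≈ 2.3139e-6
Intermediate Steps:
Q = 1/12 ≈ 0.083333
T = 432200 (T = 8778 + 423422 = 432200)
j = -359/12 (j = 5 + (1/12)*(-419) = 5 - 419/12 = -359/12 ≈ -29.917)
1/(j + T) = 1/(-359/12 + 432200) = 1/(5186041/12) = 12/5186041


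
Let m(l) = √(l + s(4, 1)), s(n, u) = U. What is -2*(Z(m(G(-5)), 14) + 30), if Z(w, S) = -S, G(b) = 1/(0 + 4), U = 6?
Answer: -32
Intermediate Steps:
G(b) = ¼ (G(b) = 1/4 = ¼)
s(n, u) = 6
m(l) = √(6 + l) (m(l) = √(l + 6) = √(6 + l))
-2*(Z(m(G(-5)), 14) + 30) = -2*(-1*14 + 30) = -2*(-14 + 30) = -2*16 = -32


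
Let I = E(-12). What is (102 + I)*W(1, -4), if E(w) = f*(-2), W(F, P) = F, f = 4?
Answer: 94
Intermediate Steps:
E(w) = -8 (E(w) = 4*(-2) = -8)
I = -8
(102 + I)*W(1, -4) = (102 - 8)*1 = 94*1 = 94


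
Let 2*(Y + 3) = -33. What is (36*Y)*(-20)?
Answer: 14040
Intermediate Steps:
Y = -39/2 (Y = -3 + (½)*(-33) = -3 - 33/2 = -39/2 ≈ -19.500)
(36*Y)*(-20) = (36*(-39/2))*(-20) = -702*(-20) = 14040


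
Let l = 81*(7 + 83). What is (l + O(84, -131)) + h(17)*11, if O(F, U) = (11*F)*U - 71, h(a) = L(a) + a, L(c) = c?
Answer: -113451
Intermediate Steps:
l = 7290 (l = 81*90 = 7290)
h(a) = 2*a (h(a) = a + a = 2*a)
O(F, U) = -71 + 11*F*U (O(F, U) = 11*F*U - 71 = -71 + 11*F*U)
(l + O(84, -131)) + h(17)*11 = (7290 + (-71 + 11*84*(-131))) + (2*17)*11 = (7290 + (-71 - 121044)) + 34*11 = (7290 - 121115) + 374 = -113825 + 374 = -113451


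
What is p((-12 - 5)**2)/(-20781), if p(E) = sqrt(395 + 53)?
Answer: -8*sqrt(7)/20781 ≈ -0.0010185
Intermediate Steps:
p(E) = 8*sqrt(7) (p(E) = sqrt(448) = 8*sqrt(7))
p((-12 - 5)**2)/(-20781) = (8*sqrt(7))/(-20781) = (8*sqrt(7))*(-1/20781) = -8*sqrt(7)/20781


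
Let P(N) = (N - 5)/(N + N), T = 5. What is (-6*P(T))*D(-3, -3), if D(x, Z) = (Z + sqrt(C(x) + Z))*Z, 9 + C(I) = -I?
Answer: 0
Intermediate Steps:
C(I) = -9 - I
D(x, Z) = Z*(Z + sqrt(-9 + Z - x)) (D(x, Z) = (Z + sqrt((-9 - x) + Z))*Z = (Z + sqrt(-9 + Z - x))*Z = Z*(Z + sqrt(-9 + Z - x)))
P(N) = (-5 + N)/(2*N) (P(N) = (-5 + N)/((2*N)) = (-5 + N)*(1/(2*N)) = (-5 + N)/(2*N))
(-6*P(T))*D(-3, -3) = (-3*(-5 + 5)/5)*(-3*(-3 + sqrt(-9 - 3 - 1*(-3)))) = (-3*0/5)*(-3*(-3 + sqrt(-9 - 3 + 3))) = (-6*0)*(-3*(-3 + sqrt(-9))) = 0*(-3*(-3 + 3*I)) = 0*(9 - 9*I) = 0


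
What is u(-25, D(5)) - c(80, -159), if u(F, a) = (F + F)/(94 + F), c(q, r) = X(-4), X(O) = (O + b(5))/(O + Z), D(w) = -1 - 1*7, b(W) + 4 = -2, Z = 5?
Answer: 640/69 ≈ 9.2754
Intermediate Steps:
b(W) = -6 (b(W) = -4 - 2 = -6)
D(w) = -8 (D(w) = -1 - 7 = -8)
X(O) = (-6 + O)/(5 + O) (X(O) = (O - 6)/(O + 5) = (-6 + O)/(5 + O))
c(q, r) = -10 (c(q, r) = (-6 - 4)/(5 - 4) = -10/1 = 1*(-10) = -10)
u(F, a) = 2*F/(94 + F) (u(F, a) = (2*F)/(94 + F) = 2*F/(94 + F))
u(-25, D(5)) - c(80, -159) = 2*(-25)/(94 - 25) - 1*(-10) = 2*(-25)/69 + 10 = 2*(-25)*(1/69) + 10 = -50/69 + 10 = 640/69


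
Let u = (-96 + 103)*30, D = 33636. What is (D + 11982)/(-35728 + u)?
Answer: -22809/17759 ≈ -1.2844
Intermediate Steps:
u = 210 (u = 7*30 = 210)
(D + 11982)/(-35728 + u) = (33636 + 11982)/(-35728 + 210) = 45618/(-35518) = 45618*(-1/35518) = -22809/17759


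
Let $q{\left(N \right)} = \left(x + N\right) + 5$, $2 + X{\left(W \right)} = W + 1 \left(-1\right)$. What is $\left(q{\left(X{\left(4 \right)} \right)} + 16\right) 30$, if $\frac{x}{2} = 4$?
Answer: $900$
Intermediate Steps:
$x = 8$ ($x = 2 \cdot 4 = 8$)
$X{\left(W \right)} = -3 + W$ ($X{\left(W \right)} = -2 + \left(W + 1 \left(-1\right)\right) = -2 + \left(W - 1\right) = -2 + \left(-1 + W\right) = -3 + W$)
$q{\left(N \right)} = 13 + N$ ($q{\left(N \right)} = \left(8 + N\right) + 5 = 13 + N$)
$\left(q{\left(X{\left(4 \right)} \right)} + 16\right) 30 = \left(\left(13 + \left(-3 + 4\right)\right) + 16\right) 30 = \left(\left(13 + 1\right) + 16\right) 30 = \left(14 + 16\right) 30 = 30 \cdot 30 = 900$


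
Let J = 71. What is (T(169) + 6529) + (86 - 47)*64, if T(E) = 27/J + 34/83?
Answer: 53188980/5893 ≈ 9025.8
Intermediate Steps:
T(E) = 4655/5893 (T(E) = 27/71 + 34/83 = 4655/5893)
(T(169) + 6529) + (86 - 47)*64 = (4655/5893 + 6529) + (86 - 47)*64 = 38480052/5893 + 39*64 = 38480052/5893 + 2496 = 53188980/5893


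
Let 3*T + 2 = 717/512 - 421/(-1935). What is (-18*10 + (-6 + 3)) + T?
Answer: -544283773/2972160 ≈ -183.13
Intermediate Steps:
T = -378493/2972160 (T = -⅔ + (717/512 - 421/(-1935))/3 = -⅔ + (717*(1/512) - 421*(-1/1935))/3 = -⅔ + (717/512 + 421/1935)/3 = -⅔ + (⅓)*(1602947/990720) = -⅔ + 1602947/2972160 = -378493/2972160 ≈ -0.12735)
(-18*10 + (-6 + 3)) + T = (-18*10 + (-6 + 3)) - 378493/2972160 = (-180 - 3) - 378493/2972160 = -183 - 378493/2972160 = -544283773/2972160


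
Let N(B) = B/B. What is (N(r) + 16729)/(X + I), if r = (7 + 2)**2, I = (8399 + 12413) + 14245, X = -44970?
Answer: -16730/9913 ≈ -1.6877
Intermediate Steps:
I = 35057 (I = 20812 + 14245 = 35057)
r = 81 (r = 9**2 = 81)
N(B) = 1
(N(r) + 16729)/(X + I) = (1 + 16729)/(-44970 + 35057) = 16730/(-9913) = 16730*(-1/9913) = -16730/9913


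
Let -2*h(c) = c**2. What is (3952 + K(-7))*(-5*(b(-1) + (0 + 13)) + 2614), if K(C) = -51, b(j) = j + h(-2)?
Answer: 10002164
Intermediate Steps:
h(c) = -c**2/2
b(j) = -2 + j (b(j) = j - 1/2*(-2)**2 = j - 1/2*4 = j - 2 = -2 + j)
(3952 + K(-7))*(-5*(b(-1) + (0 + 13)) + 2614) = (3952 - 51)*(-5*((-2 - 1) + (0 + 13)) + 2614) = 3901*(-5*(-3 + 13) + 2614) = 3901*(-5*10 + 2614) = 3901*(-50 + 2614) = 3901*2564 = 10002164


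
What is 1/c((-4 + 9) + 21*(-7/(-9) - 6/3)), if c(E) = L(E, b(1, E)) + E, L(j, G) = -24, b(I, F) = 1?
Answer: -3/134 ≈ -0.022388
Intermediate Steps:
c(E) = -24 + E
1/c((-4 + 9) + 21*(-7/(-9) - 6/3)) = 1/(-24 + ((-4 + 9) + 21*(-7/(-9) - 6/3))) = 1/(-24 + (5 + 21*(-7*(-⅑) - 6*⅓))) = 1/(-24 + (5 + 21*(7/9 - 2))) = 1/(-24 + (5 + 21*(-11/9))) = 1/(-24 + (5 - 77/3)) = 1/(-24 - 62/3) = 1/(-134/3) = -3/134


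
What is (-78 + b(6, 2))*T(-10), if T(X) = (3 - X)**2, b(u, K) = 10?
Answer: -11492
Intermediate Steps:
(-78 + b(6, 2))*T(-10) = (-78 + 10)*(-3 - 10)**2 = -68*(-13)**2 = -68*169 = -11492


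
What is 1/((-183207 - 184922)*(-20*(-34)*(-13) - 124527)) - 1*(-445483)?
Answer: 21871549346380670/49096260343 ≈ 4.4548e+5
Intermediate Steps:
1/((-183207 - 184922)*(-20*(-34)*(-13) - 124527)) - 1*(-445483) = 1/(-368129*(680*(-13) - 124527)) + 445483 = 1/(-368129*(-8840 - 124527)) + 445483 = 1/(-368129*(-133367)) + 445483 = 1/49096260343 + 445483 = 21871549346380670/49096260343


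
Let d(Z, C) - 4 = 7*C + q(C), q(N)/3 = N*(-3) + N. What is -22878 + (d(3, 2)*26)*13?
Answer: -20850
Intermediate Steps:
q(N) = -6*N (q(N) = 3*(N*(-3) + N) = 3*(-3*N + N) = 3*(-2*N) = -6*N)
d(Z, C) = 4 + C (d(Z, C) = 4 + (7*C - 6*C) = 4 + C)
-22878 + (d(3, 2)*26)*13 = -22878 + ((4 + 2)*26)*13 = -22878 + (6*26)*13 = -22878 + 156*13 = -22878 + 2028 = -20850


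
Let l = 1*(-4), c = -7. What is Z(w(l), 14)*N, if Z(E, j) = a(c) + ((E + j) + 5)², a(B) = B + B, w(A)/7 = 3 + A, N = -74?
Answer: -9620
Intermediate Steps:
l = -4
w(A) = 21 + 7*A (w(A) = 7*(3 + A) = 21 + 7*A)
a(B) = 2*B
Z(E, j) = -14 + (5 + E + j)² (Z(E, j) = 2*(-7) + ((E + j) + 5)² = -14 + (5 + E + j)²)
Z(w(l), 14)*N = (-14 + (5 + (21 + 7*(-4)) + 14)²)*(-74) = (-14 + (5 + (21 - 28) + 14)²)*(-74) = (-14 + (5 - 7 + 14)²)*(-74) = (-14 + 12²)*(-74) = (-14 + 144)*(-74) = 130*(-74) = -9620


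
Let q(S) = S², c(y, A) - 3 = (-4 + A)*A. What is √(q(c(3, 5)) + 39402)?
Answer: √39466 ≈ 198.66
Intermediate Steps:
c(y, A) = 3 + A*(-4 + A) (c(y, A) = 3 + (-4 + A)*A = 3 + A*(-4 + A))
√(q(c(3, 5)) + 39402) = √((3 + 5² - 4*5)² + 39402) = √((3 + 25 - 20)² + 39402) = √(8² + 39402) = √(64 + 39402) = √39466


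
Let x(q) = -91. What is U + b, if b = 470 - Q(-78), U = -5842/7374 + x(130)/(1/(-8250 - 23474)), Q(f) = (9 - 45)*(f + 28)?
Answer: 10639034677/3687 ≈ 2.8856e+6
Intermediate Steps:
Q(f) = -1008 - 36*f (Q(f) = -36*(28 + f) = -1008 - 36*f)
U = 10643938387/3687 (U = -5842/7374 - 91/(1/(-8250 - 23474)) = -5842*1/7374 - 91/(1/(-31724)) = -2921/3687 - 91/(-1/31724) = -2921/3687 - 91*(-31724) = -2921/3687 + 2886884 = 10643938387/3687 ≈ 2.8869e+6)
b = -1330 (b = 470 - (-1008 - 36*(-78)) = 470 - (-1008 + 2808) = 470 - 1*1800 = 470 - 1800 = -1330)
U + b = 10643938387/3687 - 1330 = 10639034677/3687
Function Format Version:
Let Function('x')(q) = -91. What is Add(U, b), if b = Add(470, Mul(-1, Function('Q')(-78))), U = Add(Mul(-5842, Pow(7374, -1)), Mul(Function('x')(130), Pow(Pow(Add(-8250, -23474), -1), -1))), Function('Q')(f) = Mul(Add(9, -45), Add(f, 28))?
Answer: Rational(10639034677, 3687) ≈ 2.8856e+6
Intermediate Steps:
Function('Q')(f) = Add(-1008, Mul(-36, f)) (Function('Q')(f) = Mul(-36, Add(28, f)) = Add(-1008, Mul(-36, f)))
U = Rational(10643938387, 3687) (U = Add(Mul(-5842, Pow(7374, -1)), Mul(-91, Pow(Pow(Add(-8250, -23474), -1), -1))) = Add(Mul(-5842, Rational(1, 7374)), Mul(-91, Pow(Pow(-31724, -1), -1))) = Add(Rational(-2921, 3687), Mul(-91, Pow(Rational(-1, 31724), -1))) = Add(Rational(-2921, 3687), Mul(-91, -31724)) = Add(Rational(-2921, 3687), 2886884) = Rational(10643938387, 3687) ≈ 2.8869e+6)
b = -1330 (b = Add(470, Mul(-1, Add(-1008, Mul(-36, -78)))) = Add(470, Mul(-1, Add(-1008, 2808))) = Add(470, Mul(-1, 1800)) = Add(470, -1800) = -1330)
Add(U, b) = Add(Rational(10643938387, 3687), -1330) = Rational(10639034677, 3687)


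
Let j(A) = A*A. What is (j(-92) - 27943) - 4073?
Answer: -23552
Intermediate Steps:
j(A) = A**2
(j(-92) - 27943) - 4073 = ((-92)**2 - 27943) - 4073 = (8464 - 27943) - 4073 = -19479 - 4073 = -23552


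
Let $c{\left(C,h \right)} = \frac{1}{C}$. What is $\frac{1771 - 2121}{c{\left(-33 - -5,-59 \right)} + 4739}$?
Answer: $- \frac{9800}{132691} \approx -0.073856$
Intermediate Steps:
$\frac{1771 - 2121}{c{\left(-33 - -5,-59 \right)} + 4739} = \frac{1771 - 2121}{\frac{1}{-33 - -5} + 4739} = - \frac{350}{\frac{1}{-33 + 5} + 4739} = - \frac{350}{\frac{1}{-28} + 4739} = - \frac{350}{- \frac{1}{28} + 4739} = - \frac{350}{\frac{132691}{28}} = \left(-350\right) \frac{28}{132691} = - \frac{9800}{132691}$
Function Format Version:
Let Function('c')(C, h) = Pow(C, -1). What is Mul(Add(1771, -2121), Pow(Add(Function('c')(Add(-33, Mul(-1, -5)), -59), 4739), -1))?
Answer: Rational(-9800, 132691) ≈ -0.073856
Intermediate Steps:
Mul(Add(1771, -2121), Pow(Add(Function('c')(Add(-33, Mul(-1, -5)), -59), 4739), -1)) = Mul(Add(1771, -2121), Pow(Add(Pow(Add(-33, Mul(-1, -5)), -1), 4739), -1)) = Mul(-350, Pow(Add(Pow(Add(-33, 5), -1), 4739), -1)) = Mul(-350, Pow(Add(Pow(-28, -1), 4739), -1)) = Mul(-350, Pow(Add(Rational(-1, 28), 4739), -1)) = Mul(-350, Pow(Rational(132691, 28), -1)) = Mul(-350, Rational(28, 132691)) = Rational(-9800, 132691)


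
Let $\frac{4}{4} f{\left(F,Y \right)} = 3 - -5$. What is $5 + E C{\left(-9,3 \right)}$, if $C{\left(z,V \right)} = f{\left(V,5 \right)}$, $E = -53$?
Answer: $-419$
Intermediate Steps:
$f{\left(F,Y \right)} = 8$ ($f{\left(F,Y \right)} = 3 - -5 = 3 + 5 = 8$)
$C{\left(z,V \right)} = 8$
$5 + E C{\left(-9,3 \right)} = 5 - 424 = -419$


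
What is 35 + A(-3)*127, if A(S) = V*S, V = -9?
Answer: 3464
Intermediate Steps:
A(S) = -9*S
35 + A(-3)*127 = 35 - 9*(-3)*127 = 35 + 27*127 = 35 + 3429 = 3464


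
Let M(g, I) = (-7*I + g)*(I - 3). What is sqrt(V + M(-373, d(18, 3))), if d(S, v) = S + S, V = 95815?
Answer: sqrt(75190) ≈ 274.21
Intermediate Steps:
d(S, v) = 2*S
M(g, I) = (-3 + I)*(g - 7*I) (M(g, I) = (g - 7*I)*(-3 + I) = (-3 + I)*(g - 7*I))
sqrt(V + M(-373, d(18, 3))) = sqrt(95815 + (-7*(2*18)**2 - 3*(-373) + 21*(2*18) + (2*18)*(-373))) = sqrt(95815 + (-7*36**2 + 1119 + 21*36 + 36*(-373))) = sqrt(95815 + (-7*1296 + 1119 + 756 - 13428)) = sqrt(95815 + (-9072 + 1119 + 756 - 13428)) = sqrt(95815 - 20625) = sqrt(75190)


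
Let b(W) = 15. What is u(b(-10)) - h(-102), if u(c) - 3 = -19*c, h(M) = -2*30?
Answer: -222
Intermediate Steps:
h(M) = -60
u(c) = 3 - 19*c
u(b(-10)) - h(-102) = (3 - 19*15) - 1*(-60) = (3 - 285) + 60 = -282 + 60 = -222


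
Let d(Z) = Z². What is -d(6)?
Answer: -36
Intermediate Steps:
-d(6) = -1*6² = -1*36 = -36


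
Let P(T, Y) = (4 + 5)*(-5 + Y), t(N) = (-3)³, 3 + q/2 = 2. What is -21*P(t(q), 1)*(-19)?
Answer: -14364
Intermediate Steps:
q = -2 (q = -6 + 2*2 = -6 + 4 = -2)
t(N) = -27
P(T, Y) = -45 + 9*Y (P(T, Y) = 9*(-5 + Y) = -45 + 9*Y)
-21*P(t(q), 1)*(-19) = -21*(-45 + 9*1)*(-19) = -21*(-45 + 9)*(-19) = -21*(-36)*(-19) = 756*(-19) = -14364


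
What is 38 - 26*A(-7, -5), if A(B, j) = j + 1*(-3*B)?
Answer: -378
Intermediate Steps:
A(B, j) = j - 3*B
38 - 26*A(-7, -5) = 38 - 26*(-5 - 3*(-7)) = 38 - 26*(-5 + 21) = 38 - 26*16 = 38 - 416 = -378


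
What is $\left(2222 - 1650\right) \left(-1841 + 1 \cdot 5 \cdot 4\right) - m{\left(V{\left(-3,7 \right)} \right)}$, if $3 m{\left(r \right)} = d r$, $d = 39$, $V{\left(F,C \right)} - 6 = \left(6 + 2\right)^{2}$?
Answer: $-1042522$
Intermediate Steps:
$V{\left(F,C \right)} = 70$ ($V{\left(F,C \right)} = 6 + \left(6 + 2\right)^{2} = 6 + 8^{2} = 6 + 64 = 70$)
$m{\left(r \right)} = 13 r$ ($m{\left(r \right)} = \frac{39 r}{3} = 13 r$)
$\left(2222 - 1650\right) \left(-1841 + 1 \cdot 5 \cdot 4\right) - m{\left(V{\left(-3,7 \right)} \right)} = \left(2222 - 1650\right) \left(-1841 + 1 \cdot 5 \cdot 4\right) - 13 \cdot 70 = 572 \left(-1841 + 5 \cdot 4\right) - 910 = 572 \left(-1841 + 20\right) - 910 = 572 \left(-1821\right) - 910 = -1041612 - 910 = -1042522$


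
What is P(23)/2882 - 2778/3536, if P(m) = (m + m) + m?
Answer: -1940553/2547688 ≈ -0.76169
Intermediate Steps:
P(m) = 3*m (P(m) = 2*m + m = 3*m)
P(23)/2882 - 2778/3536 = (3*23)/2882 - 2778/3536 = 69*(1/2882) - 2778*1/3536 = 69/2882 - 1389/1768 = -1940553/2547688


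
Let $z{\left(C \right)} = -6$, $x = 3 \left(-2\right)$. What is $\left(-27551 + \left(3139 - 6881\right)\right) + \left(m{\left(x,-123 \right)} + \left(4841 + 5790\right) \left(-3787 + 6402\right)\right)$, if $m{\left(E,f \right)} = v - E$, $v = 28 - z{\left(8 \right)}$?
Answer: $27768812$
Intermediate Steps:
$x = -6$
$v = 34$ ($v = 28 - -6 = 28 + 6 = 34$)
$m{\left(E,f \right)} = 34 - E$
$\left(-27551 + \left(3139 - 6881\right)\right) + \left(m{\left(x,-123 \right)} + \left(4841 + 5790\right) \left(-3787 + 6402\right)\right) = \left(-27551 + \left(3139 - 6881\right)\right) + \left(\left(34 - -6\right) + \left(4841 + 5790\right) \left(-3787 + 6402\right)\right) = \left(-27551 + \left(3139 - 6881\right)\right) + \left(\left(34 + 6\right) + 10631 \cdot 2615\right) = \left(-27551 - 3742\right) + \left(40 + 27800065\right) = -31293 + 27800105 = 27768812$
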